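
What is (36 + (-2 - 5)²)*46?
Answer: 3910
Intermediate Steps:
(36 + (-2 - 5)²)*46 = (36 + (-7)²)*46 = (36 + 49)*46 = 85*46 = 3910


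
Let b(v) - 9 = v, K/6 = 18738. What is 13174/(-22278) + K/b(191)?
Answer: 312754523/556950 ≈ 561.55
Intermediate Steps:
K = 112428 (K = 6*18738 = 112428)
b(v) = 9 + v
13174/(-22278) + K/b(191) = 13174/(-22278) + 112428/(9 + 191) = 13174*(-1/22278) + 112428/200 = -6587/11139 + 112428*(1/200) = -6587/11139 + 28107/50 = 312754523/556950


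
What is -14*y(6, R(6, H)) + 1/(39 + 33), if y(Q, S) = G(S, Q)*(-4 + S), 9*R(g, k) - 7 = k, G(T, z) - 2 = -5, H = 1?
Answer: -9407/72 ≈ -130.65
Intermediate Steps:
G(T, z) = -3 (G(T, z) = 2 - 5 = -3)
R(g, k) = 7/9 + k/9
y(Q, S) = 12 - 3*S (y(Q, S) = -3*(-4 + S) = 12 - 3*S)
-14*y(6, R(6, H)) + 1/(39 + 33) = -14*(12 - 3*(7/9 + (⅑)*1)) + 1/(39 + 33) = -14*(12 - 3*(7/9 + ⅑)) + 1/72 = -14*(12 - 3*8/9) + 1/72 = -14*(12 - 8/3) + 1/72 = -14*28/3 + 1/72 = -392/3 + 1/72 = -9407/72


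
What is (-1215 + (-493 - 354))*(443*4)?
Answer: -3653864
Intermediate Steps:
(-1215 + (-493 - 354))*(443*4) = (-1215 - 847)*1772 = -2062*1772 = -3653864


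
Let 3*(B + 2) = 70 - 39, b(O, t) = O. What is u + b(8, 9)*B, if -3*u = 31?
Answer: 169/3 ≈ 56.333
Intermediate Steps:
B = 25/3 (B = -2 + (70 - 39)/3 = -2 + (⅓)*31 = -2 + 31/3 = 25/3 ≈ 8.3333)
u = -31/3 (u = -⅓*31 = -31/3 ≈ -10.333)
u + b(8, 9)*B = -31/3 + 8*(25/3) = -31/3 + 200/3 = 169/3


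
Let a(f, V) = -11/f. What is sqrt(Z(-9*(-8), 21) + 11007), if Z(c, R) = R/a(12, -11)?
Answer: 15*sqrt(5907)/11 ≈ 104.81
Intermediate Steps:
Z(c, R) = -12*R/11 (Z(c, R) = R/((-11/12)) = R/((-11*1/12)) = R/(-11/12) = R*(-12/11) = -12*R/11)
sqrt(Z(-9*(-8), 21) + 11007) = sqrt(-12/11*21 + 11007) = sqrt(-252/11 + 11007) = sqrt(120825/11) = 15*sqrt(5907)/11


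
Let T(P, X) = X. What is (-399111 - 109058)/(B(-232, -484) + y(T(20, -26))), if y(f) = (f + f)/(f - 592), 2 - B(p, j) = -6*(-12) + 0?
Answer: 157024221/21604 ≈ 7268.3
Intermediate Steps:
B(p, j) = -70 (B(p, j) = 2 - (-6*(-12) + 0) = 2 - (72 + 0) = 2 - 1*72 = 2 - 72 = -70)
y(f) = 2*f/(-592 + f) (y(f) = (2*f)/(-592 + f) = 2*f/(-592 + f))
(-399111 - 109058)/(B(-232, -484) + y(T(20, -26))) = (-399111 - 109058)/(-70 + 2*(-26)/(-592 - 26)) = -508169/(-70 + 2*(-26)/(-618)) = -508169/(-70 + 2*(-26)*(-1/618)) = -508169/(-70 + 26/309) = -508169/(-21604/309) = -508169*(-309/21604) = 157024221/21604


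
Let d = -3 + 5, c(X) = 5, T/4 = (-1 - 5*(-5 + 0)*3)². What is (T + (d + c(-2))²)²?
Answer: 481934209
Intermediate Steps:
T = 21904 (T = 4*(-1 - 5*(-5 + 0)*3)² = 4*(-1 - 5*(-5)*3)² = 4*(-1 + 25*3)² = 4*(-1 + 75)² = 4*74² = 4*5476 = 21904)
d = 2
(T + (d + c(-2))²)² = (21904 + (2 + 5)²)² = (21904 + 7²)² = (21904 + 49)² = 21953² = 481934209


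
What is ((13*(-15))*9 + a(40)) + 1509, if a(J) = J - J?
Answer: -246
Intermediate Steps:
a(J) = 0
((13*(-15))*9 + a(40)) + 1509 = ((13*(-15))*9 + 0) + 1509 = (-195*9 + 0) + 1509 = (-1755 + 0) + 1509 = -1755 + 1509 = -246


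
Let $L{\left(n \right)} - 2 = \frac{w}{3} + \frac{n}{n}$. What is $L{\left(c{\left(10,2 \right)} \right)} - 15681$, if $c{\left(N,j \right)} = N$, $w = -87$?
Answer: $-15707$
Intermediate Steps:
$L{\left(n \right)} = -26$ ($L{\left(n \right)} = 2 + \left(- \frac{87}{3} + \frac{n}{n}\right) = 2 + \left(\left(-87\right) \frac{1}{3} + 1\right) = 2 + \left(-29 + 1\right) = 2 - 28 = -26$)
$L{\left(c{\left(10,2 \right)} \right)} - 15681 = -26 - 15681 = -15707$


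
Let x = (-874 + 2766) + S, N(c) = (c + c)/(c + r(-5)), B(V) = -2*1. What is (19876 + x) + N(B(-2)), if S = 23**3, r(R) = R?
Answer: 237549/7 ≈ 33936.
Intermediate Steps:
B(V) = -2
S = 12167
N(c) = 2*c/(-5 + c) (N(c) = (c + c)/(c - 5) = (2*c)/(-5 + c) = 2*c/(-5 + c))
x = 14059 (x = (-874 + 2766) + 12167 = 1892 + 12167 = 14059)
(19876 + x) + N(B(-2)) = (19876 + 14059) + 2*(-2)/(-5 - 2) = 33935 + 2*(-2)/(-7) = 33935 + 2*(-2)*(-1/7) = 33935 + 4/7 = 237549/7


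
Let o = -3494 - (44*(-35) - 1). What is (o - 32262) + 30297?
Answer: -3918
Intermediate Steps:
o = -1953 (o = -3494 - (-1540 - 1) = -3494 - 1*(-1541) = -3494 + 1541 = -1953)
(o - 32262) + 30297 = (-1953 - 32262) + 30297 = -34215 + 30297 = -3918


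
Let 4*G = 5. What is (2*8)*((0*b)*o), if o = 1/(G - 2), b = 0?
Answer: 0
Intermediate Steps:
G = 5/4 (G = (¼)*5 = 5/4 ≈ 1.2500)
o = -4/3 (o = 1/(5/4 - 2) = 1/(-¾) = -4/3 ≈ -1.3333)
(2*8)*((0*b)*o) = (2*8)*((0*0)*(-4/3)) = 16*(0*(-4/3)) = 16*0 = 0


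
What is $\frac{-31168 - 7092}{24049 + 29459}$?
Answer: $- \frac{9565}{13377} \approx -0.71503$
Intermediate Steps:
$\frac{-31168 - 7092}{24049 + 29459} = \frac{-31168 - 7092}{53508} = \left(-38260\right) \frac{1}{53508} = - \frac{9565}{13377}$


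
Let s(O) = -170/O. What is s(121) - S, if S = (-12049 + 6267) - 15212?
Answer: 2540104/121 ≈ 20993.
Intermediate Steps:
S = -20994 (S = -5782 - 15212 = -20994)
s(121) - S = -170/121 - 1*(-20994) = -170*1/121 + 20994 = -170/121 + 20994 = 2540104/121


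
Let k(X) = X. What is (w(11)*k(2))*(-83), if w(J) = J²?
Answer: -20086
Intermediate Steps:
(w(11)*k(2))*(-83) = (11²*2)*(-83) = (121*2)*(-83) = 242*(-83) = -20086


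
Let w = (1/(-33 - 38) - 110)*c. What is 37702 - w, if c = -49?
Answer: 2294103/71 ≈ 32311.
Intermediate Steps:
w = 382739/71 (w = (1/(-33 - 38) - 110)*(-49) = (1/(-71) - 110)*(-49) = (-1/71 - 110)*(-49) = -7811/71*(-49) = 382739/71 ≈ 5390.7)
37702 - w = 37702 - 1*382739/71 = 37702 - 382739/71 = 2294103/71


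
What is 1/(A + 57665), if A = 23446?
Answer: 1/81111 ≈ 1.2329e-5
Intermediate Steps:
1/(A + 57665) = 1/(23446 + 57665) = 1/81111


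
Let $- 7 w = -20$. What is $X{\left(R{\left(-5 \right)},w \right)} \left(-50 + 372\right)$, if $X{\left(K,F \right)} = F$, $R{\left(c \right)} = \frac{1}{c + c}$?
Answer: $920$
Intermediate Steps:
$R{\left(c \right)} = \frac{1}{2 c}$
$w = \frac{20}{7}$ ($w = \left(- \frac{1}{7}\right) \left(-20\right) = \frac{20}{7} \approx 2.8571$)
$X{\left(R{\left(-5 \right)},w \right)} \left(-50 + 372\right) = \frac{20 \left(-50 + 372\right)}{7} = \frac{20}{7} \cdot 322 = 920$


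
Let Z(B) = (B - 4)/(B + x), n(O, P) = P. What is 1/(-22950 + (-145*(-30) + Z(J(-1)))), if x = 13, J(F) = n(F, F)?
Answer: -12/223205 ≈ -5.3762e-5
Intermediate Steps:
J(F) = F
Z(B) = (-4 + B)/(13 + B) (Z(B) = (B - 4)/(B + 13) = (-4 + B)/(13 + B))
1/(-22950 + (-145*(-30) + Z(J(-1)))) = 1/(-22950 + (-145*(-30) + (-4 - 1)/(13 - 1))) = 1/(-22950 + (4350 - 5/12)) = 1/(-22950 + 52195/12) = 1/(-223205/12) = -12/223205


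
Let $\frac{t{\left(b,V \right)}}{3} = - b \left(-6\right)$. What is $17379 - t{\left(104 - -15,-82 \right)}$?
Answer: $15237$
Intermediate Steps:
$t{\left(b,V \right)} = 18 b$ ($t{\left(b,V \right)} = 3 - b \left(-6\right) = 3 \cdot 6 b = 18 b$)
$17379 - t{\left(104 - -15,-82 \right)} = 17379 - 18 \left(104 - -15\right) = 17379 - 18 \left(104 + 15\right) = 17379 - 18 \cdot 119 = 17379 - 2142 = 15237$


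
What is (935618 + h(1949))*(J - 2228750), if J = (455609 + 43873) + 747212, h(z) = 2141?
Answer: -920931852504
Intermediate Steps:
J = 1246694 (J = 499482 + 747212 = 1246694)
(935618 + h(1949))*(J - 2228750) = (935618 + 2141)*(1246694 - 2228750) = 937759*(-982056) = -920931852504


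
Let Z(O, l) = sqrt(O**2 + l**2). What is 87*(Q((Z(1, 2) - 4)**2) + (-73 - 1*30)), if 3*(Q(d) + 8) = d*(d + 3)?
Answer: 14239 - 10440*sqrt(5) ≈ -9105.5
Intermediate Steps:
Q(d) = -8 + d*(3 + d)/3 (Q(d) = -8 + (d*(d + 3))/3 = -8 + (d*(3 + d))/3 = -8 + d*(3 + d)/3)
87*(Q((Z(1, 2) - 4)**2) + (-73 - 1*30)) = 87*((-8 + (sqrt(1**2 + 2**2) - 4)**2 + ((sqrt(1**2 + 2**2) - 4)**2)**2/3) + (-73 - 1*30)) = 87*((-8 + (sqrt(1 + 4) - 4)**2 + ((sqrt(1 + 4) - 4)**2)**2/3) + (-73 - 30)) = 87*((-8 + (sqrt(5) - 4)**2 + ((sqrt(5) - 4)**2)**2/3) - 103) = 87*((-8 + (-4 + sqrt(5))**2 + ((-4 + sqrt(5))**2)**2/3) - 103) = 87*((-8 + (-4 + sqrt(5))**2 + (-4 + sqrt(5))**4/3) - 103) = 87*(-111 + (-4 + sqrt(5))**2 + (-4 + sqrt(5))**4/3) = -9657 + 29*(-4 + sqrt(5))**4 + 87*(-4 + sqrt(5))**2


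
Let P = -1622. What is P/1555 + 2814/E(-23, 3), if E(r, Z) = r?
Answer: -4413076/35765 ≈ -123.39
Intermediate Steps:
P/1555 + 2814/E(-23, 3) = -1622/1555 + 2814/(-23) = -1622*1/1555 + 2814*(-1/23) = -1622/1555 - 2814/23 = -4413076/35765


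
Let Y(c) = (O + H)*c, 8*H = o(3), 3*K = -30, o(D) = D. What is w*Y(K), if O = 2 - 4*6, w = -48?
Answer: -10380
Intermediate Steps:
K = -10 (K = (⅓)*(-30) = -10)
H = 3/8 (H = (⅛)*3 = 3/8 ≈ 0.37500)
O = -22 (O = 2 - 24 = -22)
Y(c) = -173*c/8 (Y(c) = (-22 + 3/8)*c = -173*c/8)
w*Y(K) = -(-1038)*(-10) = -48*865/4 = -10380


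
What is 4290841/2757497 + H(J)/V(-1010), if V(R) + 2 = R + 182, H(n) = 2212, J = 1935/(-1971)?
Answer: -1269092667/1144361255 ≈ -1.1090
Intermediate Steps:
J = -215/219 (J = 1935*(-1/1971) = -215/219 ≈ -0.98174)
V(R) = 180 + R (V(R) = -2 + (R + 182) = -2 + (182 + R) = 180 + R)
4290841/2757497 + H(J)/V(-1010) = 4290841/2757497 + 2212/(180 - 1010) = 4290841*(1/2757497) + 2212/(-830) = 4290841/2757497 + 2212*(-1/830) = 4290841/2757497 - 1106/415 = -1269092667/1144361255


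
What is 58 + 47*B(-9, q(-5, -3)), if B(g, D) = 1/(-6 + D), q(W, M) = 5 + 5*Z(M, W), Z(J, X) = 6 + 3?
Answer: 2599/44 ≈ 59.068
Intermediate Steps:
Z(J, X) = 9
q(W, M) = 50 (q(W, M) = 5 + 5*9 = 5 + 45 = 50)
58 + 47*B(-9, q(-5, -3)) = 58 + 47/(-6 + 50) = 58 + 47/44 = 2599/44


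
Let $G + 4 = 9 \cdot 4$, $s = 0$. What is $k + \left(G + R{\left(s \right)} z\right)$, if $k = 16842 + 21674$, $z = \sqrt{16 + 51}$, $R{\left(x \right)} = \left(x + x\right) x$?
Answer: $38548$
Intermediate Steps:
$R{\left(x \right)} = 2 x^{2}$ ($R{\left(x \right)} = 2 x x = 2 x^{2}$)
$G = 32$ ($G = -4 + 9 \cdot 4 = -4 + 36 = 32$)
$z = \sqrt{67} \approx 8.1853$
$k = 38516$
$k + \left(G + R{\left(s \right)} z\right) = 38516 + \left(32 + 2 \cdot 0^{2} \sqrt{67}\right) = 38516 + \left(32 + 2 \cdot 0 \sqrt{67}\right) = 38516 + \left(32 + 0 \sqrt{67}\right) = 38516 + \left(32 + 0\right) = 38516 + 32 = 38548$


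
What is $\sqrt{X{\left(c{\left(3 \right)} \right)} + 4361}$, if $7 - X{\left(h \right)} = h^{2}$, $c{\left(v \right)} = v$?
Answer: $\sqrt{4359} \approx 66.023$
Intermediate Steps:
$X{\left(h \right)} = 7 - h^{2}$
$\sqrt{X{\left(c{\left(3 \right)} \right)} + 4361} = \sqrt{\left(7 - 3^{2}\right) + 4361} = \sqrt{\left(7 - 9\right) + 4361} = \sqrt{-2 + 4361} = \sqrt{4359}$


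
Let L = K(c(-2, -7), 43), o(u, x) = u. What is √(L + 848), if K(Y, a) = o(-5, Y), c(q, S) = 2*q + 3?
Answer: √843 ≈ 29.034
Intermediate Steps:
c(q, S) = 3 + 2*q
K(Y, a) = -5
L = -5
√(L + 848) = √(-5 + 848) = √843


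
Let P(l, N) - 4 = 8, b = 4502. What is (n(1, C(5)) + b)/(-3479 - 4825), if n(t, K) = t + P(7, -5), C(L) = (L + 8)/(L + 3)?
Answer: -1505/2768 ≈ -0.54371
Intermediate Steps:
P(l, N) = 12 (P(l, N) = 4 + 8 = 12)
C(L) = (8 + L)/(3 + L)
n(t, K) = 12 + t (n(t, K) = t + 12 = 12 + t)
(n(1, C(5)) + b)/(-3479 - 4825) = ((12 + 1) + 4502)/(-3479 - 4825) = (13 + 4502)/(-8304) = 4515*(-1/8304) = -1505/2768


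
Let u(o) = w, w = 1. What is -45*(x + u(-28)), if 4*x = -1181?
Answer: 52965/4 ≈ 13241.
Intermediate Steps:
x = -1181/4 (x = (¼)*(-1181) = -1181/4 ≈ -295.25)
u(o) = 1
-45*(x + u(-28)) = -45*(-1181/4 + 1) = -45*(-1177/4) = 52965/4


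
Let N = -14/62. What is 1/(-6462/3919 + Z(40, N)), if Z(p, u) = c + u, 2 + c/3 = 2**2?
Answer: 121489/501179 ≈ 0.24241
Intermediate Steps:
N = -7/31 (N = -14*1/62 = -7/31 ≈ -0.22581)
c = 6 (c = -6 + 3*2**2 = -6 + 3*4 = -6 + 12 = 6)
Z(p, u) = 6 + u
1/(-6462/3919 + Z(40, N)) = 1/(-6462/3919 + (6 - 7/31)) = 1/(-6462*1/3919 + 179/31) = 1/(-6462/3919 + 179/31) = 1/(501179/121489) = 121489/501179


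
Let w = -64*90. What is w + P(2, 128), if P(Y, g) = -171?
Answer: -5931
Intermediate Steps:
w = -5760
w + P(2, 128) = -5760 - 171 = -5931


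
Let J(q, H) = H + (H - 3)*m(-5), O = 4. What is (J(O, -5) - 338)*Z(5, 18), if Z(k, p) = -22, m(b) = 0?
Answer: 7546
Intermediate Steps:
J(q, H) = H (J(q, H) = H + (H - 3)*0 = H + (-3 + H)*0 = H + 0 = H)
(J(O, -5) - 338)*Z(5, 18) = (-5 - 338)*(-22) = -343*(-22) = 7546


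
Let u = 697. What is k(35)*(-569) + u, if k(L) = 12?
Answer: -6131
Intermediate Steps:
k(35)*(-569) + u = 12*(-569) + 697 = -6828 + 697 = -6131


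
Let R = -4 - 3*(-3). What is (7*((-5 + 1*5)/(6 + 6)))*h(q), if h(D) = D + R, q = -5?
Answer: 0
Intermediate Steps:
R = 5 (R = -4 + 9 = 5)
h(D) = 5 + D (h(D) = D + 5 = 5 + D)
(7*((-5 + 1*5)/(6 + 6)))*h(q) = (7*((-5 + 1*5)/(6 + 6)))*(5 - 5) = (7*((-5 + 5)/12))*0 = (7*(0*(1/12)))*0 = (7*0)*0 = 0*0 = 0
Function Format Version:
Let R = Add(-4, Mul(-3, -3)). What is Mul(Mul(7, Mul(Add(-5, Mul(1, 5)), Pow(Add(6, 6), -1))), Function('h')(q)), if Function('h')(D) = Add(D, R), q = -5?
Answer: 0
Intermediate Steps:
R = 5 (R = Add(-4, 9) = 5)
Function('h')(D) = Add(5, D) (Function('h')(D) = Add(D, 5) = Add(5, D))
Mul(Mul(7, Mul(Add(-5, Mul(1, 5)), Pow(Add(6, 6), -1))), Function('h')(q)) = Mul(Mul(7, Mul(Add(-5, Mul(1, 5)), Pow(Add(6, 6), -1))), Add(5, -5)) = Mul(Mul(7, Mul(Add(-5, 5), Pow(12, -1))), 0) = Mul(Mul(7, Mul(0, Rational(1, 12))), 0) = Mul(Mul(7, 0), 0) = Mul(0, 0) = 0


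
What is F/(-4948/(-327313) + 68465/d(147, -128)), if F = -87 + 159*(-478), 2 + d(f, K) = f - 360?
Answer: 356970503617/1493894715 ≈ 238.95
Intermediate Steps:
d(f, K) = -362 + f (d(f, K) = -2 + (f - 360) = -2 + (-360 + f) = -362 + f)
F = -76089 (F = -87 - 76002 = -76089)
F/(-4948/(-327313) + 68465/d(147, -128)) = -76089/(-4948/(-327313) + 68465/(-362 + 147)) = -76089/(-4948*(-1/327313) + 68465/(-215)) = -76089/(4948/327313 + 68465*(-1/215)) = -76089/(4948/327313 - 13693/43) = -76089/(-4481684145/14074459) = -76089*(-14074459/4481684145) = 356970503617/1493894715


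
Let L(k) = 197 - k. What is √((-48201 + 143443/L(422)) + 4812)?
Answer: 4*I*√619123/15 ≈ 209.82*I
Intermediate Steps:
√((-48201 + 143443/L(422)) + 4812) = √((-48201 + 143443/(197 - 1*422)) + 4812) = √((-48201 + 143443/(197 - 422)) + 4812) = √((-48201 + 143443/(-225)) + 4812) = √((-48201 + 143443*(-1/225)) + 4812) = √((-48201 - 143443/225) + 4812) = √(-10988668/225 + 4812) = √(-9905968/225) = 4*I*√619123/15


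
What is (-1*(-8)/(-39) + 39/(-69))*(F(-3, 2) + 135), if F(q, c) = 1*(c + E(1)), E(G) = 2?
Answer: -96049/897 ≈ -107.08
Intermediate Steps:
F(q, c) = 2 + c (F(q, c) = 1*(c + 2) = 1*(2 + c) = 2 + c)
(-1*(-8)/(-39) + 39/(-69))*(F(-3, 2) + 135) = (-1*(-8)/(-39) + 39/(-69))*((2 + 2) + 135) = (8*(-1/39) + 39*(-1/69))*(4 + 135) = (-8/39 - 13/23)*139 = -691/897*139 = -96049/897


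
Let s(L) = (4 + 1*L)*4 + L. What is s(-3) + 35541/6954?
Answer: 14165/2318 ≈ 6.1109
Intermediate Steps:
s(L) = 16 + 5*L (s(L) = (4 + L)*4 + L = (16 + 4*L) + L = 16 + 5*L)
s(-3) + 35541/6954 = (16 + 5*(-3)) + 35541/6954 = (16 - 15) + 35541*(1/6954) = 1 + 11847/2318 = 14165/2318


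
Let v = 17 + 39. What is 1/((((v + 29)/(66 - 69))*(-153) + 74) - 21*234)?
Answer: -1/505 ≈ -0.0019802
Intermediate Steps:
v = 56
1/((((v + 29)/(66 - 69))*(-153) + 74) - 21*234) = 1/((((56 + 29)/(66 - 69))*(-153) + 74) - 21*234) = 1/(((85/(-3))*(-153) + 74) - 4914) = 1/(((85*(-⅓))*(-153) + 74) - 4914) = 1/((-85/3*(-153) + 74) - 4914) = 1/((4335 + 74) - 4914) = 1/(4409 - 4914) = 1/(-505) = -1/505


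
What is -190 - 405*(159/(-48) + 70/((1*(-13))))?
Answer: 693125/208 ≈ 3332.3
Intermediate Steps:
-190 - 405*(159/(-48) + 70/((1*(-13)))) = -190 - 405*(159*(-1/48) + 70/(-13)) = -190 - 405*(-53/16 + 70*(-1/13)) = -190 - 405*(-53/16 - 70/13) = -190 - 405*(-1809/208) = -190 + 732645/208 = 693125/208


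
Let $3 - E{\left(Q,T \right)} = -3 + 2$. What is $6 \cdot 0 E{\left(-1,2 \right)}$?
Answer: $0$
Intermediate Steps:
$E{\left(Q,T \right)} = 4$ ($E{\left(Q,T \right)} = 3 - \left(-3 + 2\right) = 3 - -1 = 3 + 1 = 4$)
$6 \cdot 0 E{\left(-1,2 \right)} = 6 \cdot 0 \cdot 4 = 0 \cdot 4 = 0$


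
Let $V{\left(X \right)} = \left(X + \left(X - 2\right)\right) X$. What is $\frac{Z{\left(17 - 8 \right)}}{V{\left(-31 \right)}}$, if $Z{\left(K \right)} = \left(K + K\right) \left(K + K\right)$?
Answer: $\frac{81}{496} \approx 0.16331$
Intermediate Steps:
$V{\left(X \right)} = X \left(-2 + 2 X\right)$ ($V{\left(X \right)} = \left(X + \left(-2 + X\right)\right) X = \left(-2 + 2 X\right) X = X \left(-2 + 2 X\right)$)
$Z{\left(K \right)} = 4 K^{2}$ ($Z{\left(K \right)} = 2 K 2 K = 4 K^{2}$)
$\frac{Z{\left(17 - 8 \right)}}{V{\left(-31 \right)}} = \frac{4 \left(17 - 8\right)^{2}}{2 \left(-31\right) \left(-1 - 31\right)} = \frac{4 \left(17 - 8\right)^{2}}{2 \left(-31\right) \left(-32\right)} = \frac{4 \cdot 9^{2}}{1984} = 4 \cdot 81 \cdot \frac{1}{1984} = 324 \cdot \frac{1}{1984} = \frac{81}{496}$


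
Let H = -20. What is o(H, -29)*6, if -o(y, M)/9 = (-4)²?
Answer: -864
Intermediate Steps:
o(y, M) = -144 (o(y, M) = -9*(-4)² = -9*16 = -144)
o(H, -29)*6 = -144*6 = -864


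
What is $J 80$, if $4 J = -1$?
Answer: $-20$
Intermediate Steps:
$J = - \frac{1}{4}$ ($J = \frac{1}{4} \left(-1\right) = - \frac{1}{4} \approx -0.25$)
$J 80 = \left(- \frac{1}{4}\right) 80 = -20$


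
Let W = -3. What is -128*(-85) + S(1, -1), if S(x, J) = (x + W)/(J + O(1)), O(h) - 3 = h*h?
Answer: 32638/3 ≈ 10879.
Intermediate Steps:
O(h) = 3 + h² (O(h) = 3 + h*h = 3 + h²)
S(x, J) = (-3 + x)/(4 + J) (S(x, J) = (x - 3)/(J + (3 + 1²)) = (-3 + x)/(J + (3 + 1)) = (-3 + x)/(J + 4) = (-3 + x)/(4 + J))
-128*(-85) + S(1, -1) = -128*(-85) + (-3 + 1)/(4 - 1) = 10880 - 2/3 = 10880 + (⅓)*(-2) = 10880 - ⅔ = 32638/3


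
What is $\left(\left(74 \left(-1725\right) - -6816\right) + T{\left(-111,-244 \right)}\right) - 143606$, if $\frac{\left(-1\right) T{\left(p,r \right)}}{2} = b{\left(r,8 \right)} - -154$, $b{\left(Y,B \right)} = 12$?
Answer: $-264772$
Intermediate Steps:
$T{\left(p,r \right)} = -332$ ($T{\left(p,r \right)} = - 2 \left(12 - -154\right) = - 2 \left(12 + 154\right) = \left(-2\right) 166 = -332$)
$\left(\left(74 \left(-1725\right) - -6816\right) + T{\left(-111,-244 \right)}\right) - 143606 = \left(\left(74 \left(-1725\right) - -6816\right) - 332\right) - 143606 = \left(\left(-127650 + 6816\right) - 332\right) - 143606 = \left(-120834 - 332\right) - 143606 = -121166 - 143606 = -264772$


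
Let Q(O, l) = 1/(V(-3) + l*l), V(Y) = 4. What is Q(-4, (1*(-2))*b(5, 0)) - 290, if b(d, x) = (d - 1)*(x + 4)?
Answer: -298119/1028 ≈ -290.00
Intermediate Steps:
b(d, x) = (-1 + d)*(4 + x)
Q(O, l) = 1/(4 + l²) (Q(O, l) = 1/(4 + l*l) = 1/(4 + l²))
Q(-4, (1*(-2))*b(5, 0)) - 290 = 1/(4 + ((1*(-2))*(-4 - 1*0 + 4*5 + 5*0))²) - 290 = 1/(4 + (-2*(-4 + 0 + 20 + 0))²) - 290 = 1/(4 + (-2*16)²) - 290 = 1/(4 + (-32)²) - 290 = 1/(4 + 1024) - 290 = 1/1028 - 290 = -298119/1028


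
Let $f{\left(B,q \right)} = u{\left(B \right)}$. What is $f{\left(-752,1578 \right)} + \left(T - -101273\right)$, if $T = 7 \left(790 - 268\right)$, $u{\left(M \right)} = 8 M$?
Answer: $98911$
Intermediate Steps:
$f{\left(B,q \right)} = 8 B$
$T = 3654$ ($T = 7 \cdot 522 = 3654$)
$f{\left(-752,1578 \right)} + \left(T - -101273\right) = 8 \left(-752\right) + \left(3654 - -101273\right) = -6016 + \left(3654 + 101273\right) = -6016 + 104927 = 98911$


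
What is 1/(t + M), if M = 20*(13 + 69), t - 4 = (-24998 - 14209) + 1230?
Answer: -1/36333 ≈ -2.7523e-5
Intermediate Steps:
t = -37973 (t = 4 + ((-24998 - 14209) + 1230) = 4 + (-39207 + 1230) = 4 - 37977 = -37973)
M = 1640 (M = 20*82 = 1640)
1/(t + M) = 1/(-37973 + 1640) = 1/(-36333) = -1/36333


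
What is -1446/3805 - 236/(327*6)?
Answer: -1867516/3732705 ≈ -0.50031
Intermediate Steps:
-1446/3805 - 236/(327*6) = -1446*1/3805 - 236/1962 = -1446/3805 - 236*1/1962 = -1446/3805 - 118/981 = -1867516/3732705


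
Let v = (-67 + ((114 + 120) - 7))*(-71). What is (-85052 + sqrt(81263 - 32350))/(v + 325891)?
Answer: -85052/314531 + sqrt(48913)/314531 ≈ -0.26971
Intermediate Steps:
v = -11360 (v = (-67 + (234 - 7))*(-71) = (-67 + 227)*(-71) = 160*(-71) = -11360)
(-85052 + sqrt(81263 - 32350))/(v + 325891) = (-85052 + sqrt(81263 - 32350))/(-11360 + 325891) = (-85052 + sqrt(48913))/314531 = (-85052 + sqrt(48913))*(1/314531) = -85052/314531 + sqrt(48913)/314531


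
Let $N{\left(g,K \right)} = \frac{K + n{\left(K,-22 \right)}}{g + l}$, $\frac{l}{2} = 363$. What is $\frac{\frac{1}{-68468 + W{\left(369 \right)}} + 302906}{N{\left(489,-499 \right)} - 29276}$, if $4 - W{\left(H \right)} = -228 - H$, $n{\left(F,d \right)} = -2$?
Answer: $- \frac{8325715207905}{804695422049} \approx -10.346$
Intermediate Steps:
$l = 726$ ($l = 2 \cdot 363 = 726$)
$W{\left(H \right)} = 232 + H$ ($W{\left(H \right)} = 4 - \left(-228 - H\right) = 4 + \left(228 + H\right) = 232 + H$)
$N{\left(g,K \right)} = \frac{-2 + K}{726 + g}$ ($N{\left(g,K \right)} = \frac{K - 2}{g + 726} = \frac{-2 + K}{726 + g}$)
$\frac{\frac{1}{-68468 + W{\left(369 \right)}} + 302906}{N{\left(489,-499 \right)} - 29276} = \frac{\frac{1}{-68468 + \left(232 + 369\right)} + 302906}{\frac{-2 - 499}{726 + 489} - 29276} = \frac{\frac{1}{-68468 + 601} + 302906}{\frac{1}{1215} \left(-501\right) - 29276} = \frac{\frac{1}{-67867} + 302906}{\frac{1}{1215} \left(-501\right) - 29276} = \frac{- \frac{1}{67867} + 302906}{- \frac{167}{405} - 29276} = \frac{20557321501}{67867 \left(- \frac{11856947}{405}\right)} = \frac{20557321501}{67867} \left(- \frac{405}{11856947}\right) = - \frac{8325715207905}{804695422049}$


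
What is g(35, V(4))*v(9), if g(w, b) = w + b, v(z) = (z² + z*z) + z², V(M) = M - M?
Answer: 8505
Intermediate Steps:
V(M) = 0
v(z) = 3*z² (v(z) = (z² + z²) + z² = 2*z² + z² = 3*z²)
g(w, b) = b + w
g(35, V(4))*v(9) = (0 + 35)*(3*9²) = 35*(3*81) = 35*243 = 8505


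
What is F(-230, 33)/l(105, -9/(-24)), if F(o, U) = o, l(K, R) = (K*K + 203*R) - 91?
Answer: -1840/88081 ≈ -0.020890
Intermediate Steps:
l(K, R) = -91 + K² + 203*R (l(K, R) = (K² + 203*R) - 91 = -91 + K² + 203*R)
F(-230, 33)/l(105, -9/(-24)) = -230/(-91 + 105² + 203*(-9/(-24))) = -230/(-91 + 11025 + 203*(-9*(-1/24))) = -230/(-91 + 11025 + 203*(3/8)) = -230/(-91 + 11025 + 609/8) = -230/88081/8 = -230*8/88081 = -1840/88081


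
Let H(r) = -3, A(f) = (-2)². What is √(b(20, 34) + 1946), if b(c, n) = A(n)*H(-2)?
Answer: √1934 ≈ 43.977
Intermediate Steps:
A(f) = 4
b(c, n) = -12 (b(c, n) = 4*(-3) = -12)
√(b(20, 34) + 1946) = √(-12 + 1946) = √1934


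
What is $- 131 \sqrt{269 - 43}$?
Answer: $- 131 \sqrt{226} \approx -1969.4$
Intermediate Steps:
$- 131 \sqrt{269 - 43} = - 131 \sqrt{226}$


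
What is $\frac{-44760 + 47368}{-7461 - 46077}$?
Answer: $- \frac{1304}{26769} \approx -0.048713$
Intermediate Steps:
$\frac{-44760 + 47368}{-7461 - 46077} = \frac{2608}{-53538} = 2608 \left(- \frac{1}{53538}\right) = - \frac{1304}{26769}$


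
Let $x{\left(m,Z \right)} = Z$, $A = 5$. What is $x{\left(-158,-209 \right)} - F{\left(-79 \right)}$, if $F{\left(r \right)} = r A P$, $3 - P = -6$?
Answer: $3346$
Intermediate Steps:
$P = 9$ ($P = 3 - -6 = 3 + 6 = 9$)
$F{\left(r \right)} = 45 r$ ($F{\left(r \right)} = r 5 \cdot 9 = 5 r 9 = 45 r$)
$x{\left(-158,-209 \right)} - F{\left(-79 \right)} = -209 - 45 \left(-79\right) = -209 - -3555 = -209 + 3555 = 3346$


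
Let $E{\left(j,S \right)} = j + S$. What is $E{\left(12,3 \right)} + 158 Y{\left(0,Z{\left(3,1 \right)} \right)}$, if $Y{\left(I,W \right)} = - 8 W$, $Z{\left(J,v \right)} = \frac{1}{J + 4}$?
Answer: $- \frac{1159}{7} \approx -165.57$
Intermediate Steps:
$E{\left(j,S \right)} = S + j$
$Z{\left(J,v \right)} = \frac{1}{4 + J}$
$E{\left(12,3 \right)} + 158 Y{\left(0,Z{\left(3,1 \right)} \right)} = \left(3 + 12\right) + 158 \left(- \frac{8}{4 + 3}\right) = 15 + 158 \left(- \frac{8}{7}\right) = 15 - \frac{1264}{7} = - \frac{1159}{7}$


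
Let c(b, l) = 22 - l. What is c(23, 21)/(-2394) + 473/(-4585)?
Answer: -23203/224010 ≈ -0.10358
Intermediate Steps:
c(23, 21)/(-2394) + 473/(-4585) = (22 - 1*21)/(-2394) + 473/(-4585) = (22 - 21)*(-1/2394) + 473*(-1/4585) = 1*(-1/2394) - 473/4585 = -1/2394 - 473/4585 = -23203/224010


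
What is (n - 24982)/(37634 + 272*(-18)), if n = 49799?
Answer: 24817/32738 ≈ 0.75805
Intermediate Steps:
(n - 24982)/(37634 + 272*(-18)) = (49799 - 24982)/(37634 + 272*(-18)) = 24817/(37634 - 4896) = 24817/32738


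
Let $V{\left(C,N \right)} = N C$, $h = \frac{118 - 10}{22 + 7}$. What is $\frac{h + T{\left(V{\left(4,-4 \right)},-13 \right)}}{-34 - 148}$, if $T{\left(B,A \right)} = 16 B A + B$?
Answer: $- \frac{48078}{2639} \approx -18.218$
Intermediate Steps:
$h = \frac{108}{29} \approx 3.7241$
$V{\left(C,N \right)} = C N$
$T{\left(B,A \right)} = B + 16 A B$ ($T{\left(B,A \right)} = 16 A B + B = B + 16 A B$)
$\frac{h + T{\left(V{\left(4,-4 \right)},-13 \right)}}{-34 - 148} = \frac{\frac{108}{29} + 4 \left(-4\right) \left(1 + 16 \left(-13\right)\right)}{-34 - 148} = \frac{\frac{108}{29} - 16 \left(1 - 208\right)}{-182} = \left(\frac{108}{29} - -3312\right) \left(- \frac{1}{182}\right) = \left(\frac{108}{29} + 3312\right) \left(- \frac{1}{182}\right) = \frac{96156}{29} \left(- \frac{1}{182}\right) = - \frac{48078}{2639}$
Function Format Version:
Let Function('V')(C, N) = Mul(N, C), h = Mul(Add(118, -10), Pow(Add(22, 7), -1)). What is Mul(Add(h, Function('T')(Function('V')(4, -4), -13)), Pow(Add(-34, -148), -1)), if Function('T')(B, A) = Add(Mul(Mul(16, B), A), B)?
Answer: Rational(-48078, 2639) ≈ -18.218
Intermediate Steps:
h = Rational(108, 29) (h = Mul(108, Pow(29, -1)) = Mul(108, Rational(1, 29)) = Rational(108, 29) ≈ 3.7241)
Function('V')(C, N) = Mul(C, N)
Function('T')(B, A) = Add(B, Mul(16, A, B)) (Function('T')(B, A) = Add(Mul(16, A, B), B) = Add(B, Mul(16, A, B)))
Mul(Add(h, Function('T')(Function('V')(4, -4), -13)), Pow(Add(-34, -148), -1)) = Mul(Add(Rational(108, 29), Mul(Mul(4, -4), Add(1, Mul(16, -13)))), Pow(Add(-34, -148), -1)) = Mul(Add(Rational(108, 29), Mul(-16, Add(1, -208))), Pow(-182, -1)) = Mul(Add(Rational(108, 29), Mul(-16, -207)), Rational(-1, 182)) = Mul(Add(Rational(108, 29), 3312), Rational(-1, 182)) = Mul(Rational(96156, 29), Rational(-1, 182)) = Rational(-48078, 2639)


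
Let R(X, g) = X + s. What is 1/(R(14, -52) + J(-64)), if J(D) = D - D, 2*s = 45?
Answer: 2/73 ≈ 0.027397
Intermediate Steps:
s = 45/2 (s = (½)*45 = 45/2 ≈ 22.500)
J(D) = 0
R(X, g) = 45/2 + X (R(X, g) = X + 45/2 = 45/2 + X)
1/(R(14, -52) + J(-64)) = 1/((45/2 + 14) + 0) = 1/(73/2 + 0) = 1/(73/2) = 2/73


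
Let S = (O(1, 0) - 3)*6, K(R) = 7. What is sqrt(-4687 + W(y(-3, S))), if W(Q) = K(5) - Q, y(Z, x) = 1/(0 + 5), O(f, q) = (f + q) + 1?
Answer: I*sqrt(117005)/5 ≈ 68.412*I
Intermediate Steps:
O(f, q) = 1 + f + q
S = -6 (S = ((1 + 1 + 0) - 3)*6 = (2 - 3)*6 = -1*6 = -6)
y(Z, x) = 1/5
W(Q) = 7 - Q
sqrt(-4687 + W(y(-3, S))) = sqrt(-4687 + (7 - 1*1/5)) = sqrt(-4687 + (7 - 1/5)) = sqrt(-4687 + 34/5) = sqrt(-23401/5) = I*sqrt(117005)/5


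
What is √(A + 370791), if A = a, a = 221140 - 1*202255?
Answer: 2*√97419 ≈ 624.24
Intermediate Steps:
a = 18885 (a = 221140 - 202255 = 18885)
A = 18885
√(A + 370791) = √(18885 + 370791) = √389676 = 2*√97419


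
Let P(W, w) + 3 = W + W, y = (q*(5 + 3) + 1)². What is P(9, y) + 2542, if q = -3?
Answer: 2557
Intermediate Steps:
y = 529 (y = (-3*(5 + 3) + 1)² = (-3*8 + 1)² = (-24 + 1)² = (-23)² = 529)
P(W, w) = -3 + 2*W (P(W, w) = -3 + (W + W) = -3 + 2*W)
P(9, y) + 2542 = (-3 + 2*9) + 2542 = (-3 + 18) + 2542 = 15 + 2542 = 2557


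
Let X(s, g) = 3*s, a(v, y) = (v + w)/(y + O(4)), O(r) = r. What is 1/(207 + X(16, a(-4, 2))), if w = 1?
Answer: 1/255 ≈ 0.0039216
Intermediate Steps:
a(v, y) = (1 + v)/(4 + y) (a(v, y) = (v + 1)/(y + 4) = (1 + v)/(4 + y))
1/(207 + X(16, a(-4, 2))) = 1/(207 + 3*16) = 1/(207 + 48) = 1/255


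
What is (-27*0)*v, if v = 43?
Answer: 0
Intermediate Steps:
(-27*0)*v = -27*0*43 = 0*43 = 0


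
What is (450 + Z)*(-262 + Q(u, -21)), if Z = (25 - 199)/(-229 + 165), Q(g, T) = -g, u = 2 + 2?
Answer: -1926771/16 ≈ -1.2042e+5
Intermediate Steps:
u = 4
Z = 87/32 (Z = -174/(-64) = -174*(-1/64) = 87/32 ≈ 2.7188)
(450 + Z)*(-262 + Q(u, -21)) = (450 + 87/32)*(-262 - 1*4) = 14487*(-262 - 4)/32 = (14487/32)*(-266) = -1926771/16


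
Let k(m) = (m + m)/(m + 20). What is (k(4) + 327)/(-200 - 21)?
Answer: -982/663 ≈ -1.4811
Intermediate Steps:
k(m) = 2*m/(20 + m) (k(m) = (2*m)/(20 + m) = 2*m/(20 + m))
(k(4) + 327)/(-200 - 21) = (2*4/(20 + 4) + 327)/(-200 - 21) = (2*4/24 + 327)/(-221) = (2*4*(1/24) + 327)*(-1/221) = (1/3 + 327)*(-1/221) = (982/3)*(-1/221) = -982/663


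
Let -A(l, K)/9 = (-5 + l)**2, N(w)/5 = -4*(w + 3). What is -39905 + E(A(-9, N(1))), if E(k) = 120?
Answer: -39785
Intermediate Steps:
N(w) = -60 - 20*w (N(w) = 5*(-4*(w + 3)) = 5*(-4*(3 + w)) = 5*(-12 - 4*w) = -60 - 20*w)
A(l, K) = -9*(-5 + l)**2
-39905 + E(A(-9, N(1))) = -39905 + 120 = -39785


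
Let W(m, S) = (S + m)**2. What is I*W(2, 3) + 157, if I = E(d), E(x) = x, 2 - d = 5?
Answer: 82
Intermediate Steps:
d = -3 (d = 2 - 1*5 = 2 - 5 = -3)
I = -3
I*W(2, 3) + 157 = -3*(3 + 2)**2 + 157 = -3*5**2 + 157 = -3*25 + 157 = -75 + 157 = 82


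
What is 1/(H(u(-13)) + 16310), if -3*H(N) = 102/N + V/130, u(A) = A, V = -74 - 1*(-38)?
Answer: 65/1060326 ≈ 6.1302e-5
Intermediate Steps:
V = -36 (V = -74 + 38 = -36)
H(N) = 6/65 - 34/N (H(N) = -(102/N - 36/130)/3 = -(102/N - 36*1/130)/3 = -(102/N - 18/65)/3 = -(-18/65 + 102/N)/3 = 6/65 - 34/N)
1/(H(u(-13)) + 16310) = 1/((6/65 - 34/(-13)) + 16310) = 1/((6/65 - 34*(-1/13)) + 16310) = 1/((6/65 + 34/13) + 16310) = 1/(176/65 + 16310) = 1/(1060326/65) = 65/1060326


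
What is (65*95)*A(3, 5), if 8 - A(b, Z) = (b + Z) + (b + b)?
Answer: -37050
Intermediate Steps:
A(b, Z) = 8 - Z - 3*b (A(b, Z) = 8 - ((b + Z) + (b + b)) = 8 - ((Z + b) + 2*b) = 8 - (Z + 3*b) = 8 + (-Z - 3*b) = 8 - Z - 3*b)
(65*95)*A(3, 5) = (65*95)*(8 - 1*5 - 3*3) = 6175*(8 - 5 - 9) = 6175*(-6) = -37050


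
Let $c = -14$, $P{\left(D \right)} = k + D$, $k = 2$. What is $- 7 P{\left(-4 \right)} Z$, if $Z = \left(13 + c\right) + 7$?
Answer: $84$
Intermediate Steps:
$P{\left(D \right)} = 2 + D$
$Z = 6$ ($Z = \left(13 - 14\right) + 7 = -1 + 7 = 6$)
$- 7 P{\left(-4 \right)} Z = - 7 \left(2 - 4\right) 6 = \left(-7\right) \left(-2\right) 6 = 14 \cdot 6 = 84$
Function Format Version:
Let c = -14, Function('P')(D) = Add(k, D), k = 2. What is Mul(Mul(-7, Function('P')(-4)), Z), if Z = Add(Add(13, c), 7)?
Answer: 84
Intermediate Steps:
Function('P')(D) = Add(2, D)
Z = 6 (Z = Add(Add(13, -14), 7) = Add(-1, 7) = 6)
Mul(Mul(-7, Function('P')(-4)), Z) = Mul(Mul(-7, Add(2, -4)), 6) = Mul(Mul(-7, -2), 6) = Mul(14, 6) = 84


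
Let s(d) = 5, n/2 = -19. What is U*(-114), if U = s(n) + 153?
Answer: -18012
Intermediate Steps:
n = -38 (n = 2*(-19) = -38)
U = 158 (U = 5 + 153 = 158)
U*(-114) = 158*(-114) = -18012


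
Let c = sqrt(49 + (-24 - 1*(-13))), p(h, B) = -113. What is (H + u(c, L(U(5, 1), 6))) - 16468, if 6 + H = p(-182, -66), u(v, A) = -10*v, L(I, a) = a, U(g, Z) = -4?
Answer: -16587 - 10*sqrt(38) ≈ -16649.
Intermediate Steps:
c = sqrt(38) (c = sqrt(49 + (-24 + 13)) = sqrt(49 - 11) = sqrt(38) ≈ 6.1644)
H = -119 (H = -6 - 113 = -119)
(H + u(c, L(U(5, 1), 6))) - 16468 = (-119 - 10*sqrt(38)) - 16468 = -16587 - 10*sqrt(38)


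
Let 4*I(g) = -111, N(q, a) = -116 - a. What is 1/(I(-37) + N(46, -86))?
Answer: -4/231 ≈ -0.017316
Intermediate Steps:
I(g) = -111/4 (I(g) = (¼)*(-111) = -111/4)
1/(I(-37) + N(46, -86)) = 1/(-111/4 + (-116 - 1*(-86))) = 1/(-111/4 + (-116 + 86)) = 1/(-111/4 - 30) = 1/(-231/4) = -4/231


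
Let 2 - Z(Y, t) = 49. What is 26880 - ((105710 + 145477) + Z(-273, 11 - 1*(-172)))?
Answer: -224260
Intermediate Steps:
Z(Y, t) = -47 (Z(Y, t) = 2 - 1*49 = 2 - 49 = -47)
26880 - ((105710 + 145477) + Z(-273, 11 - 1*(-172))) = 26880 - ((105710 + 145477) - 47) = 26880 - (251187 - 47) = 26880 - 1*251140 = 26880 - 251140 = -224260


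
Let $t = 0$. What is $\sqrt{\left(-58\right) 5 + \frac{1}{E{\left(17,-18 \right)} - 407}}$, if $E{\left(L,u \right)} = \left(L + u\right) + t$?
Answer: $\frac{i \sqrt{12068742}}{204} \approx 17.029 i$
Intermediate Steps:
$E{\left(L,u \right)} = L + u$ ($E{\left(L,u \right)} = \left(L + u\right) + 0 = L + u$)
$\sqrt{\left(-58\right) 5 + \frac{1}{E{\left(17,-18 \right)} - 407}} = \sqrt{\left(-58\right) 5 + \frac{1}{\left(17 - 18\right) - 407}} = \sqrt{-290 + \frac{1}{-1 - 407}} = \sqrt{-290 + \frac{1}{-408}} = \sqrt{-290 - \frac{1}{408}} = \sqrt{- \frac{118321}{408}} = \frac{i \sqrt{12068742}}{204}$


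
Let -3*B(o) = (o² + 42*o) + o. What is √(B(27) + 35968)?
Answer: √35338 ≈ 187.98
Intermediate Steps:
B(o) = -43*o/3 - o²/3 (B(o) = -((o² + 42*o) + o)/3 = -(o² + 43*o)/3 = -43*o/3 - o²/3)
√(B(27) + 35968) = √(-⅓*27*(43 + 27) + 35968) = √(-⅓*27*70 + 35968) = √(-630 + 35968) = √35338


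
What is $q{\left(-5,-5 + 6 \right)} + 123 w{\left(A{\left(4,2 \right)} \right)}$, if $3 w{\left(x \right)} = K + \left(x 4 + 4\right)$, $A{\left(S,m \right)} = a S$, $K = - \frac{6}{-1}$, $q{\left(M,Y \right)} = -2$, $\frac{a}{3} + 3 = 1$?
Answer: $-3528$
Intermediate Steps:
$a = -6$ ($a = -9 + 3 \cdot 1 = -9 + 3 = -6$)
$K = 6$ ($K = \left(-6\right) \left(-1\right) = 6$)
$A{\left(S,m \right)} = - 6 S$
$w{\left(x \right)} = \frac{10}{3} + \frac{4 x}{3}$ ($w{\left(x \right)} = \frac{6 + \left(x 4 + 4\right)}{3} = \frac{6 + \left(4 x + 4\right)}{3} = \frac{6 + \left(4 + 4 x\right)}{3} = \frac{10 + 4 x}{3} = \frac{10}{3} + \frac{4 x}{3}$)
$q{\left(-5,-5 + 6 \right)} + 123 w{\left(A{\left(4,2 \right)} \right)} = -2 + 123 \left(\frac{10}{3} + \frac{4 \left(\left(-6\right) 4\right)}{3}\right) = -2 + 123 \left(\frac{10}{3} + \frac{4}{3} \left(-24\right)\right) = -2 + 123 \left(\frac{10}{3} - 32\right) = -2 + 123 \left(- \frac{86}{3}\right) = -2 - 3526 = -3528$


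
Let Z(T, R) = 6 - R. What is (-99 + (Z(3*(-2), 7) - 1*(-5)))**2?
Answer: 9025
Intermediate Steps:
(-99 + (Z(3*(-2), 7) - 1*(-5)))**2 = (-99 + ((6 - 1*7) - 1*(-5)))**2 = (-99 + ((6 - 7) + 5))**2 = (-99 + (-1 + 5))**2 = (-99 + 4)**2 = (-95)**2 = 9025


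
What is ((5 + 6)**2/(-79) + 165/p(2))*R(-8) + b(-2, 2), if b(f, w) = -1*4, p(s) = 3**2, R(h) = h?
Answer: -32804/237 ≈ -138.41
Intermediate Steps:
p(s) = 9
b(f, w) = -4
((5 + 6)**2/(-79) + 165/p(2))*R(-8) + b(-2, 2) = ((5 + 6)**2/(-79) + 165/9)*(-8) - 4 = (11**2*(-1/79) + 165*(1/9))*(-8) - 4 = (121*(-1/79) + 55/3)*(-8) - 4 = (-121/79 + 55/3)*(-8) - 4 = (3982/237)*(-8) - 4 = -31856/237 - 4 = -32804/237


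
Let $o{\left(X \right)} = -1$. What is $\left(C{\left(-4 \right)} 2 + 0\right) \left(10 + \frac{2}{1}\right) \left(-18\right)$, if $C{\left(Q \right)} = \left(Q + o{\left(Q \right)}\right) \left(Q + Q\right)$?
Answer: $-17280$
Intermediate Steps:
$C{\left(Q \right)} = 2 Q \left(-1 + Q\right)$ ($C{\left(Q \right)} = \left(Q - 1\right) \left(Q + Q\right) = \left(-1 + Q\right) 2 Q = 2 Q \left(-1 + Q\right)$)
$\left(C{\left(-4 \right)} 2 + 0\right) \left(10 + \frac{2}{1}\right) \left(-18\right) = \left(2 \left(-4\right) \left(-1 - 4\right) 2 + 0\right) \left(10 + \frac{2}{1}\right) \left(-18\right) = \left(2 \left(-4\right) \left(-5\right) 2 + 0\right) \left(10 + 2 \cdot 1\right) \left(-18\right) = \left(40 \cdot 2 + 0\right) \left(10 + 2\right) \left(-18\right) = \left(80 + 0\right) 12 \left(-18\right) = 80 \cdot 12 \left(-18\right) = 960 \left(-18\right) = -17280$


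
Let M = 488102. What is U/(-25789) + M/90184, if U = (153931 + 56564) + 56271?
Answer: -5735181233/1162877588 ≈ -4.9319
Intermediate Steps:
U = 266766 (U = 210495 + 56271 = 266766)
U/(-25789) + M/90184 = 266766/(-25789) + 488102/90184 = 266766*(-1/25789) + 488102*(1/90184) = -266766/25789 + 244051/45092 = -5735181233/1162877588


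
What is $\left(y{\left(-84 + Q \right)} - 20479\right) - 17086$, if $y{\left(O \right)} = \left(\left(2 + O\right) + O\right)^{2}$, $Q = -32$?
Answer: $15335$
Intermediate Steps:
$y{\left(O \right)} = \left(2 + 2 O\right)^{2}$
$\left(y{\left(-84 + Q \right)} - 20479\right) - 17086 = \left(4 \left(1 - 116\right)^{2} - 20479\right) - 17086 = \left(4 \left(-115\right)^{2} - 20479\right) - 17086 = \left(4 \cdot 13225 - 20479\right) - 17086 = \left(52900 - 20479\right) - 17086 = 32421 - 17086 = 15335$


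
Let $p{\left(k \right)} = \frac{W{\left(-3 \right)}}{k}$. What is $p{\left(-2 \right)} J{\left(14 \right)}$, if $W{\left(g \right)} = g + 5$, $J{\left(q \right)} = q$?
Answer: $-14$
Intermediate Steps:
$W{\left(g \right)} = 5 + g$
$p{\left(k \right)} = \frac{2}{k}$ ($p{\left(k \right)} = \frac{5 - 3}{k} = \frac{2}{k}$)
$p{\left(-2 \right)} J{\left(14 \right)} = \frac{2}{-2} \cdot 14 = 2 \left(- \frac{1}{2}\right) 14 = \left(-1\right) 14 = -14$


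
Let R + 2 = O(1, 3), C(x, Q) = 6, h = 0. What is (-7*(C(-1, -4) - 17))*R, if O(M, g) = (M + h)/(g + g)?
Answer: -847/6 ≈ -141.17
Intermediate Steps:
O(M, g) = M/(2*g) (O(M, g) = (M + 0)/(g + g) = M/((2*g)) = M*(1/(2*g)) = M/(2*g))
R = -11/6 (R = -2 + (½)*1/3 = -2 + (½)*1*(⅓) = -2 + ⅙ = -11/6 ≈ -1.8333)
(-7*(C(-1, -4) - 17))*R = -7*(6 - 17)*(-11/6) = -7*(-11)*(-11/6) = 77*(-11/6) = -847/6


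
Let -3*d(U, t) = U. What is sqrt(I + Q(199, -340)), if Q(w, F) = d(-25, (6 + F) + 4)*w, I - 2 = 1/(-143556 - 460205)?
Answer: sqrt(5447132112709254)/1811283 ≈ 40.747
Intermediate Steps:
d(U, t) = -U/3
I = 1207521/603761 (I = 2 + 1/(-143556 - 460205) = 2 + 1/(-603761) = 2 - 1/603761 = 1207521/603761 ≈ 2.0000)
Q(w, F) = 25*w/3 (Q(w, F) = (-1/3*(-25))*w = 25*w/3)
sqrt(I + Q(199, -340)) = sqrt(1207521/603761 + (25/3)*199) = sqrt(1207521/603761 + 4975/3) = sqrt(3007333538/1811283) = sqrt(5447132112709254)/1811283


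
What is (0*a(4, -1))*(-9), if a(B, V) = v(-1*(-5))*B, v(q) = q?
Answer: 0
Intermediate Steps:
a(B, V) = 5*B (a(B, V) = (-1*(-5))*B = 5*B)
(0*a(4, -1))*(-9) = (0*(5*4))*(-9) = (0*20)*(-9) = 0*(-9) = 0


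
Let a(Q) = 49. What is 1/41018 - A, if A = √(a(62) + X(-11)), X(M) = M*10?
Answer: 1/41018 - I*√61 ≈ 2.438e-5 - 7.8102*I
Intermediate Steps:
X(M) = 10*M
A = I*√61 (A = √(49 + 10*(-11)) = √(49 - 110) = √(-61) = I*√61 ≈ 7.8102*I)
1/41018 - A = 1/41018 - I*√61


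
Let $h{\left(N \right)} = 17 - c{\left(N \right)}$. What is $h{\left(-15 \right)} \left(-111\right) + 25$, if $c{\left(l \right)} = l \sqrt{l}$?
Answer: $-1862 - 1665 i \sqrt{15} \approx -1862.0 - 6448.5 i$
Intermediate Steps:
$c{\left(l \right)} = l^{\frac{3}{2}}$
$h{\left(N \right)} = 17 - N^{\frac{3}{2}}$
$h{\left(-15 \right)} \left(-111\right) + 25 = \left(17 - \left(-15\right)^{\frac{3}{2}}\right) \left(-111\right) + 25 = \left(17 - - 15 i \sqrt{15}\right) \left(-111\right) + 25 = \left(17 + 15 i \sqrt{15}\right) \left(-111\right) + 25 = \left(-1887 - 1665 i \sqrt{15}\right) + 25 = -1862 - 1665 i \sqrt{15}$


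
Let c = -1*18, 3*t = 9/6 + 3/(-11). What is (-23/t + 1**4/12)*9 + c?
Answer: -2093/4 ≈ -523.25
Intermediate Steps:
t = 9/22 (t = (9/6 + 3/(-11))/3 = (9*(1/6) + 3*(-1/11))/3 = (3/2 - 3/11)/3 = (1/3)*(27/22) = 9/22 ≈ 0.40909)
c = -18
(-23/t + 1**4/12)*9 + c = (-23/9/22 + 1**4/12)*9 - 18 = (-23*22/9 + 1*(1/12))*9 - 18 = (-506/9 + 1/12)*9 - 18 = -2021/36*9 - 18 = -2021/4 - 18 = -2093/4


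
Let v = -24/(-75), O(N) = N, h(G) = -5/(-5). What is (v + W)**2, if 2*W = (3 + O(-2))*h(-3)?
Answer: 1681/2500 ≈ 0.67240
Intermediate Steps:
h(G) = 1 (h(G) = -5*(-1/5) = 1)
W = 1/2 (W = ((3 - 2)*1)/2 = (1*1)/2 = (1/2)*1 = 1/2 ≈ 0.50000)
v = 8/25 (v = -24*(-1/75) = 8/25 ≈ 0.32000)
(v + W)**2 = (8/25 + 1/2)**2 = (41/50)**2 = 1681/2500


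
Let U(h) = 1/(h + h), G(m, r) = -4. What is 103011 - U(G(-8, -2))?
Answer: 824089/8 ≈ 1.0301e+5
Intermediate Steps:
U(h) = 1/(2*h)
103011 - U(G(-8, -2)) = 103011 - 1/(2*(-4)) = 103011 - (-1)/(2*4) = 103011 - 1*(-⅛) = 103011 + ⅛ = 824089/8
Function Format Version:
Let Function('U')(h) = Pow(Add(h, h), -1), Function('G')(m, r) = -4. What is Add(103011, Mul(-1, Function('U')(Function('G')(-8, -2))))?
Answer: Rational(824089, 8) ≈ 1.0301e+5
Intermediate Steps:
Function('U')(h) = Mul(Rational(1, 2), Pow(h, -1)) (Function('U')(h) = Pow(Mul(2, h), -1) = Mul(Rational(1, 2), Pow(h, -1)))
Add(103011, Mul(-1, Function('U')(Function('G')(-8, -2)))) = Add(103011, Mul(-1, Mul(Rational(1, 2), Pow(-4, -1)))) = Add(103011, Mul(-1, Mul(Rational(1, 2), Rational(-1, 4)))) = Add(103011, Mul(-1, Rational(-1, 8))) = Add(103011, Rational(1, 8)) = Rational(824089, 8)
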